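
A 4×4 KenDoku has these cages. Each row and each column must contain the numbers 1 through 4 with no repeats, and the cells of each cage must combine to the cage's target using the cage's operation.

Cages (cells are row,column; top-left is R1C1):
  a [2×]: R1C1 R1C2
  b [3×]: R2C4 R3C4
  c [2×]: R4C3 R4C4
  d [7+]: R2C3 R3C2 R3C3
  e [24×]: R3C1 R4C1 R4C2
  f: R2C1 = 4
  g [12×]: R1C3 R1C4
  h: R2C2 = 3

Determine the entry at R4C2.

F is a freebie, so R2C1 = 4.
Cage h is given, which forces R2C2 = 3.
3 is placed in row 2, leaving R2C4 = 1.
1 is placed in column 4, which forces R3C4 = 3.
1 is placed in column 4, which forces R4C4 = 2.
Cage g's pair has product 12, which forces R1C3 = 3.
Column 4 now contains 3; hence R1C4 = 4.
Row 2 already has 1, so R2C3 = 2.
3 is placed in row 3, which forces R3C1 = 2.
Row 4 now contains 2, leaving R4C1 = 3.
Row 4 now contains 2, leaving R4C2 = 4.
Row 4 now contains 2; hence R4C3 = 1.
Column 1 already has 2, which forces R1C1 = 1.
Cage a's pair has product 2, leaving R1C2 = 2.
4 is placed in column 2, leaving R3C2 = 1.
Column 3 already has 1; hence R3C3 = 4.
Completed grid: 1 2 3 4 / 4 3 2 1 / 2 1 4 3 / 3 4 1 2.

4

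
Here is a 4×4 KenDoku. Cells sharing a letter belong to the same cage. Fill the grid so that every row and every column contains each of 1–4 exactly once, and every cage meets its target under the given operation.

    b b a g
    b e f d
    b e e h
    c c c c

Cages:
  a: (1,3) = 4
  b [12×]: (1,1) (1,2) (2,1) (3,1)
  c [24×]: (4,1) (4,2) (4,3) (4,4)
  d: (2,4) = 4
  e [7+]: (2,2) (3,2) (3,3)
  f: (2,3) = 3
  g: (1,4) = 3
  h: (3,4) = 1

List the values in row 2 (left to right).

Cage a is a single given cell, leaving (1,3) = 4.
Cage g is a single given cell, so (1,4) = 3.
Cage f is given, so (2,3) = 3.
Cage d is given, leaving (2,4) = 4.
Cage h is a single given cell, so (3,4) = 1.
Column 4 now contains 1, so (4,4) = 2.
Row 1 already has 3, which forces (1,1) = 1.
Cage b has product 12, leaving (1,2) = 2.
Cage b needs product 12, leaving (2,1) = 2.
Column 2 already has 2; hence (2,2) = 1.
Cage b has product 12; hence (3,1) = 3.
Row 3 now contains 3; hence (3,2) = 4.
Row 3 now contains 1, which forces (3,3) = 2.
Column 1 now contains 3, leaving (4,1) = 4.
Column 2 already has 4, leaving (4,2) = 3.
Row 4 already has 2; hence (4,3) = 1.
Filled in: 1 2 4 3 / 2 1 3 4 / 3 4 2 1 / 4 3 1 2.

2 1 3 4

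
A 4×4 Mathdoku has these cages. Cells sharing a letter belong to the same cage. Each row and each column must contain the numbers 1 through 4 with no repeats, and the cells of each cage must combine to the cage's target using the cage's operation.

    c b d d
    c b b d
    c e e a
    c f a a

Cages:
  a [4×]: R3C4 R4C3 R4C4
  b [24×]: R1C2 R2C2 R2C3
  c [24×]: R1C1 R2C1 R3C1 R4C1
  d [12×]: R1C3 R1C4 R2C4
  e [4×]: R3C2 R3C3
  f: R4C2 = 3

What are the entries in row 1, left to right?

Cage f is a single given cell, which forces R4C2 = 3.
Cage b has product 24, leaving R2C3 = 3.
Cage d needs product 12, which forces R1C4 = 3.
Cage c has product 24, which forces R3C1 = 3.
The only place for 2 in row 3 is R3C4.
The 3 cells of cage a must have product 4, leaving R4C3 = 2.
Cage a has product 4, which forces R4C4 = 1.
Cage d has product 12, leaving R1C3 = 1.
1 is placed in column 4, leaving R2C4 = 4.
1 is placed in column 3, so R3C3 = 4.
Row 4 already has 1, leaving R4C1 = 4.
Row 1 already has 1, so R1C1 = 2.
Cage b needs product 24, so R1C2 = 4.
Cage c needs product 24; hence R2C1 = 1.
Row 2 now contains 4, leaving R2C2 = 2.
Row 3 now contains 4, leaving R3C2 = 1.
Filled in: 2 4 1 3 / 1 2 3 4 / 3 1 4 2 / 4 3 2 1.

2 4 1 3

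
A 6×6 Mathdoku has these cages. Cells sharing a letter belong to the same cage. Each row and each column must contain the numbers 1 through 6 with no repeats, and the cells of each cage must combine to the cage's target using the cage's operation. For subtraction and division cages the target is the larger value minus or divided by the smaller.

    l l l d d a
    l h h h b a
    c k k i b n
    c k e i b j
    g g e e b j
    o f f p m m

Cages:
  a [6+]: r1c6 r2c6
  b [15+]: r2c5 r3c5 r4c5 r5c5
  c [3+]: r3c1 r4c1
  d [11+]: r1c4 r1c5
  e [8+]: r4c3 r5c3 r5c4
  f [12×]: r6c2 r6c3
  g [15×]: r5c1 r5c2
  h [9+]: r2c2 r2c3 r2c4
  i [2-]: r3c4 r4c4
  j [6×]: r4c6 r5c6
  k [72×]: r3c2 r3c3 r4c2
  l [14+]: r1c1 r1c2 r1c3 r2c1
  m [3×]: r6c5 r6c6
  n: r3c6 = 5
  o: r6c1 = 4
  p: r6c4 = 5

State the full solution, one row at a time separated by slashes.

N is a freebie, which forces r3c6 = 5.
Cage o is given, leaving r6c1 = 4.
P is a freebie, which forces r6c4 = 5.
Column 4 already has 5, which forces r1c4 = 6.
Cage d's pair has sum 11, so r1c5 = 5.
In row 4, 5 can only go at r4c3, so r4c3 = 5.
In row 5, 4 can only go at r5c5, so r5c5 = 4.
Row 5 needs a 6, and only r5c6 is open for it.
Cage j's pair has product 6, leaving r4c6 = 1.
1 is placed in column 6; hence r6c6 = 3.
The two cells of cage c must have sum 3, so r3c1 = 1.
1 is placed in row 4, leaving r4c1 = 2.
Row 6 already has 3, so r6c5 = 1.
2 is placed in column 1; hence r1c1 = 3.
Cage i needs two cells with difference 2, leaving r3c4 = 2.
Cage i's pair has difference 2, leaving r4c4 = 4.
3 is placed in column 1, leaving r5c1 = 5.
5 is placed in row 5, leaving r5c2 = 3.
Column 4 now contains 2, leaving r5c4 = 1.
5 is placed in column 1, so r2c1 = 6.
1 is placed in column 4; hence r2c4 = 3.
The 4 cells of cage b must have sum 15, so r2c5 = 2.
Row 2 now contains 2, leaving r2c6 = 4.
Cage k has product 72, which forces r3c2 = 4.
Cage k has product 72, so r3c3 = 3.
Row 3 now contains 3, so r3c5 = 6.
Column 2 now contains 3, which forces r4c2 = 6.
Column 5 now contains 6, leaving r4c5 = 3.
Row 5 now contains 1, leaving r5c3 = 2.
Column 2 now contains 6, so r6c2 = 2.
Column 3 now contains 2, so r6c3 = 6.
4 is placed in column 2, leaving r1c2 = 1.
Cage l has sum 14, leaving r1c3 = 4.
4 is placed in column 6; hence r1c6 = 2.
Row 2 now contains 4, which forces r2c2 = 5.
Row 2 now contains 4, so r2c3 = 1.

3 1 4 6 5 2 / 6 5 1 3 2 4 / 1 4 3 2 6 5 / 2 6 5 4 3 1 / 5 3 2 1 4 6 / 4 2 6 5 1 3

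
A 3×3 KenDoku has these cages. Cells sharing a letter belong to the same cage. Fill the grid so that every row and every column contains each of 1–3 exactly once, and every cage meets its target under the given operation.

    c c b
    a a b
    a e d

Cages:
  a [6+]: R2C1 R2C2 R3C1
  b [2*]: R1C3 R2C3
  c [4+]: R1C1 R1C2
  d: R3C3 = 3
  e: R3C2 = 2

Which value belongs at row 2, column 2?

Cage e is given, leaving R3C2 = 2.
Cage d is a single given cell, so R3C3 = 3.
The 3 cells of cage a must have sum 6, leaving R2C1 = 2.
The 3 cells of cage a must have sum 6, so R2C2 = 3.
Row 2 now contains 2, so R2C3 = 1.
Row 3 now contains 3, so R3C1 = 1.
Column 1 already has 1, which forces R1C1 = 3.
Column 2 now contains 3, so R1C2 = 1.
Column 3 already has 1, which forces R1C3 = 2.
Completed grid: 3 1 2 / 2 3 1 / 1 2 3.

3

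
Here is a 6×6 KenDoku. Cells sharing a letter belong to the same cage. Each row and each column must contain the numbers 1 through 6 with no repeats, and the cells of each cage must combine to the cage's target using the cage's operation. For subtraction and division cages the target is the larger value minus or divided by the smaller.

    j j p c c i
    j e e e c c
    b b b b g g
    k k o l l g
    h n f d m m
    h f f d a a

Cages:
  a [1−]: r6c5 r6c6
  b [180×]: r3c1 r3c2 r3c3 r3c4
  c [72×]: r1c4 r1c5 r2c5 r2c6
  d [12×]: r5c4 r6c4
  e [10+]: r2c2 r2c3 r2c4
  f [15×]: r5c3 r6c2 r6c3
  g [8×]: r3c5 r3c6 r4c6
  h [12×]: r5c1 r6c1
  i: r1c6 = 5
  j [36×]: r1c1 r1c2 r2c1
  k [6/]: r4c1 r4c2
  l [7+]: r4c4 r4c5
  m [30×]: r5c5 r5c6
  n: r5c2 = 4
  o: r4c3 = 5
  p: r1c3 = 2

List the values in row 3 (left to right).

P is a freebie; hence r1c3 = 2.
Cage i is given; hence r1c6 = 5.
O is a freebie, leaving r4c3 = 5.
N is a freebie, so r5c2 = 4.
Column 6 now contains 5, so r5c6 = 6.
Row 5 now contains 6; hence r5c5 = 5.
Cage f has product 15, leaving r6c2 = 5.
In row 2, 5 can only go at r2c4, so r2c4 = 5.
Cage b needs product 180, so r3c1 = 5.
In row 4, 2 can only go at r4c6, so r4c6 = 2.
In row 5, 1 can only go at r5c3, so r5c3 = 1.
Column 3 already has 1, which forces r6c3 = 3.
Cage e has sum 10, leaving r2c2 = 1.
3 is placed in column 3, leaving r2c3 = 4.
4 is placed in row 2; hence r2c6 = 3.
3 is placed in column 3, which forces r3c3 = 6.
1 is placed in column 2; hence r4c2 = 6.
Cage a's pair has difference 1, which forces r6c5 = 2.
Cage a needs two cells with difference 1, leaving r6c6 = 1.
Cage j needs product 36; hence r1c1 = 6.
6 is placed in column 2, leaving r1c2 = 3.
Cage j needs product 36; hence r2c1 = 2.
Column 5 now contains 2, leaving r2c5 = 6.
3 is placed in column 2, so r3c2 = 2.
2 is placed in row 3, which forces r3c4 = 3.
Cage g needs product 8; hence r3c5 = 1.
Column 6 now contains 1; hence r3c6 = 4.
Row 4 now contains 6, so r4c1 = 1.
3 is placed in column 4, leaving r4c4 = 4.
Row 4 already has 4, which forces r4c5 = 3.
Column 1 now contains 2, which forces r5c1 = 3.
3 is placed in column 4, leaving r5c4 = 2.
Column 1 already has 6, leaving r6c1 = 4.
4 is placed in column 4, leaving r6c4 = 6.
4 is placed in column 4, leaving r1c4 = 1.
1 is placed in column 5, leaving r1c5 = 4.
Completed grid: 6 3 2 1 4 5 / 2 1 4 5 6 3 / 5 2 6 3 1 4 / 1 6 5 4 3 2 / 3 4 1 2 5 6 / 4 5 3 6 2 1.

5 2 6 3 1 4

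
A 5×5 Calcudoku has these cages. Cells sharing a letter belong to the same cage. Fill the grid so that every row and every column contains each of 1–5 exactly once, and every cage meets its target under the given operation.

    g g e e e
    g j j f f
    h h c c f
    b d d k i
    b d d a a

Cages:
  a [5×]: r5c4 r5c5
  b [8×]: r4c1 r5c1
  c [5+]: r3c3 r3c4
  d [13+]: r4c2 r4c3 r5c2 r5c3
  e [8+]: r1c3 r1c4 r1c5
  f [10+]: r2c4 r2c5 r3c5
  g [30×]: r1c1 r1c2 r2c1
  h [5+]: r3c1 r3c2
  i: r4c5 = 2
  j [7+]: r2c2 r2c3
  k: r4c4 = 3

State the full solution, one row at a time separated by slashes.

5 2 1 4 3 / 3 5 2 1 4 / 1 4 3 2 5 / 4 1 5 3 2 / 2 3 4 5 1

Cage k is given; hence r4c4 = 3.
I is a freebie, so r4c5 = 2.
2 is placed in row 4, which forces r4c1 = 4.
Cage b needs two cells with product 8, which forces r5c1 = 2.
Cage g needs product 30, so r1c2 = 2.
Column 2 already has 2; hence r3c2 = 4.
Column 2 already has 4, which forces r5c2 = 3.
3 is placed in row 5, leaving r5c3 = 4.
Column 2 now contains 3, leaving r2c2 = 5.
The two cells of cage j must have sum 7, which forces r2c3 = 2.
Cage h's pair has sum 5, which forces r3c1 = 1.
The two cells of cage c must have sum 5; hence r3c3 = 3.
Cage c's pair has sum 5, which forces r3c4 = 2.
Row 3 now contains 3; hence r3c5 = 5.
Column 2 now contains 5, which forces r4c2 = 1.
Row 4 now contains 1, so r4c3 = 5.
Column 5 already has 5, so r5c5 = 1.
Cage g has product 30, which forces r1c1 = 5.
Column 3 now contains 3, which forces r1c3 = 1.
The 3 cells of cage e must have sum 8, leaving r1c4 = 4.
Cage e has sum 8, leaving r1c5 = 3.
Row 2 already has 5, which forces r2c1 = 3.
Cage f has sum 10, which forces r2c4 = 1.
The 3 cells of cage f must have sum 10, leaving r2c5 = 4.
1 is placed in row 5, leaving r5c4 = 5.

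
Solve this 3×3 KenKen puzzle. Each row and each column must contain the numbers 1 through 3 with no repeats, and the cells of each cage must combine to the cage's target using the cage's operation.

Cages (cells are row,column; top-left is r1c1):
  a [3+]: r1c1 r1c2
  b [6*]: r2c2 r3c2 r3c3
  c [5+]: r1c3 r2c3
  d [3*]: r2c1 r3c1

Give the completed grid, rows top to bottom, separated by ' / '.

In row 1, 3 can only go at r1c3, so r1c3 = 3.
3 is placed in column 3, so r2c3 = 2.
2 is placed in column 3, which forces r3c3 = 1.
Cage d needs two cells with product 3; hence r2c1 = 1.
The 3 cells of cage b must have product 6, leaving r2c2 = 3.
1 is placed in row 3, which forces r3c1 = 3.
The 3 cells of cage b must have product 6; hence r3c2 = 2.
1 is placed in column 1, so r1c1 = 2.
Column 2 already has 2; hence r1c2 = 1.

2 1 3 / 1 3 2 / 3 2 1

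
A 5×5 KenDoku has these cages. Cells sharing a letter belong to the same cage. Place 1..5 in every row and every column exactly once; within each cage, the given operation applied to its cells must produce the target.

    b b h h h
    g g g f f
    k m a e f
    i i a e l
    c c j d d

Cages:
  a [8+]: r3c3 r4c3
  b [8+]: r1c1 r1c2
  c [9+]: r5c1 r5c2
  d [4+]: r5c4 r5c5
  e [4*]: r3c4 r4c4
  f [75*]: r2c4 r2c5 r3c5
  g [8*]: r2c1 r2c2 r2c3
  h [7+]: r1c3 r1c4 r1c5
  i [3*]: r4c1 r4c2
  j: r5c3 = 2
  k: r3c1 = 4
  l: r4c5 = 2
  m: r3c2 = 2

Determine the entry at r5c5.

Cage f needs product 75, so r2c4 = 5.
Cage f has product 75, so r2c5 = 3.
Cage k is given, leaving r3c1 = 4.
Cage m is a single given cell, leaving r3c2 = 2.
Row 3 already has 4, which forces r3c4 = 1.
Cage f has product 75; hence r3c5 = 5.
1 is placed in column 4; hence r4c4 = 4.
Cage l is given, so r4c5 = 2.
4 is placed in column 1; hence r5c1 = 5.
5 is placed in row 5; hence r5c2 = 4.
Cage j is given; hence r5c3 = 2.
1 is placed in column 4, leaving r5c4 = 3.
Column 5 already has 3; hence r5c5 = 1.
Column 1 already has 5, so r1c1 = 3.
The two cells of cage b must have sum 8, leaving r1c2 = 5.
The 3 cells of cage h must have sum 7, leaving r1c3 = 1.
4 is placed in column 4, which forces r1c4 = 2.
1 is placed in column 5; hence r1c5 = 4.
Cage g needs product 8, leaving r2c1 = 2.
Column 2 already has 4, so r2c2 = 1.
Cage g needs product 8; hence r2c3 = 4.
5 is placed in row 3, which forces r3c3 = 3.
Column 1 now contains 3, leaving r4c1 = 1.
Column 2 now contains 1, which forces r4c2 = 3.
The two cells of cage a must have sum 8, which forces r4c3 = 5.
The full grid is 3 5 1 2 4 / 2 1 4 5 3 / 4 2 3 1 5 / 1 3 5 4 2 / 5 4 2 3 1.

1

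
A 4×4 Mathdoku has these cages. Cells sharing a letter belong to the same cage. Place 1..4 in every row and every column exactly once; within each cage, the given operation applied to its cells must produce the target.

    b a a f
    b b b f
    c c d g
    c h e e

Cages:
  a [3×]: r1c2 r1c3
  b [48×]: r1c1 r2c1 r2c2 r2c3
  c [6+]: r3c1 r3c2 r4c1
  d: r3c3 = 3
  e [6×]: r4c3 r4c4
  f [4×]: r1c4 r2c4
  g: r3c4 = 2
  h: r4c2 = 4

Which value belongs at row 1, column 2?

3

Cage d is a single given cell, which forces r3c3 = 3.
Cage g is a single given cell, which forces r3c4 = 2.
Cage h is a single given cell, so r4c2 = 4.
Column 3 now contains 3; hence r4c3 = 2.
Column 4 already has 2; hence r4c4 = 3.
The two cells of cage a must have product 3, leaving r1c2 = 3.
Column 3 now contains 3, leaving r1c3 = 1.
1 is placed in row 1, leaving r1c4 = 4.
Cage b needs product 48; hence r2c3 = 4.
Column 4 now contains 4, so r2c4 = 1.
Cage c has sum 6, leaving r3c1 = 4.
2 is placed in row 3, which forces r3c2 = 1.
3 is placed in row 4, which forces r4c1 = 1.
Row 1 now contains 4, which forces r1c1 = 2.
1 is placed in row 2; hence r2c1 = 3.
1 is placed in row 2, leaving r2c2 = 2.
The full grid is 2 3 1 4 / 3 2 4 1 / 4 1 3 2 / 1 4 2 3.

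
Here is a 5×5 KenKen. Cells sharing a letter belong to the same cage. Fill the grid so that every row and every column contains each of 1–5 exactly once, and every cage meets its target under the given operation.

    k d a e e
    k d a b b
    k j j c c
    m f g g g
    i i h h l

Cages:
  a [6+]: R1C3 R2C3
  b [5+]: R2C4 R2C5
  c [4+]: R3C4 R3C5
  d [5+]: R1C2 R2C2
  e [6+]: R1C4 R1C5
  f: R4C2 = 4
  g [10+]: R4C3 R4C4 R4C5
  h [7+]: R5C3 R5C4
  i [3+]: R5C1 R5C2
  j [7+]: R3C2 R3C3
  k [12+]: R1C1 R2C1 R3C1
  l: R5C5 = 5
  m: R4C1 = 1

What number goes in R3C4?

1

Cage m is given; hence R4C1 = 1.
Cage f is a single given cell, leaving R4C2 = 4.
Column 1 now contains 1, so R5C1 = 2.
Row 5 already has 2, so R5C2 = 1.
L is a freebie, so R5C5 = 5.
Column 2 needs a 5, and only R3C2 is open for it.
Cage j needs two cells with sum 7, so R3C3 = 2.
In row 3, 4 can only go at R3C1, so R3C1 = 4.
The only place for 4 in column 3 is R5C3.
Row 5 now contains 4; hence R5C4 = 3.
3 is placed in column 4; hence R3C4 = 1.
Cage c needs two cells with sum 4; hence R3C5 = 3.
3 is placed in column 5; hence R4C5 = 2.
Cage b's pair has sum 5, so R2C4 = 4.
The two cells of cage b must have sum 5, so R2C5 = 1.
Cage g has sum 10, leaving R4C3 = 3.
Row 4 now contains 2, which forces R4C4 = 5.
Cage a needs two cells with sum 6, which forces R1C3 = 1.
Column 4 already has 5, leaving R1C4 = 2.
1 is placed in column 5, leaving R1C5 = 4.
Row 2 now contains 1, leaving R2C3 = 5.
Cage k needs sum 12; hence R1C1 = 5.
2 is placed in row 1; hence R1C2 = 3.
Row 2 already has 5, which forces R2C1 = 3.
The two cells of cage d must have sum 5, which forces R2C2 = 2.
Completed grid: 5 3 1 2 4 / 3 2 5 4 1 / 4 5 2 1 3 / 1 4 3 5 2 / 2 1 4 3 5.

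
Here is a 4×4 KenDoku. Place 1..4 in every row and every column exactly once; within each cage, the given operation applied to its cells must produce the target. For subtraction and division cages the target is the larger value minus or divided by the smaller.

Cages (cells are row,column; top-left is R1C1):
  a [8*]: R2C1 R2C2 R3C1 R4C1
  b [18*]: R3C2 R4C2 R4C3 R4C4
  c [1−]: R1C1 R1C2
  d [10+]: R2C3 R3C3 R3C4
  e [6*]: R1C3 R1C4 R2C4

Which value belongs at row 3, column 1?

Cage a needs product 8, which forces R2C2 = 1.
Cage b has product 18, so R3C2 = 3.
Row 3 already has 3; hence R3C4 = 4.
1 is placed in column 2, which forces R4C2 = 2.
Cage c's pair has difference 1, which forces R1C1 = 3.
Column 2 already has 2, which forces R1C2 = 4.
Cage d needs sum 10, leaving R2C3 = 4.
Row 3 now contains 4, so R3C3 = 2.
2 is placed in column 3; hence R1C3 = 1.
Cage e needs product 6, which forces R1C4 = 2.
Row 2 now contains 4, so R2C1 = 2.
The 3 cells of cage e must have product 6, so R2C4 = 3.
Row 3 now contains 2; hence R3C1 = 1.
Cage a has product 8, which forces R4C1 = 4.
1 is placed in column 3, leaving R4C3 = 3.
Column 4 already has 3, leaving R4C4 = 1.
The full grid is 3 4 1 2 / 2 1 4 3 / 1 3 2 4 / 4 2 3 1.

1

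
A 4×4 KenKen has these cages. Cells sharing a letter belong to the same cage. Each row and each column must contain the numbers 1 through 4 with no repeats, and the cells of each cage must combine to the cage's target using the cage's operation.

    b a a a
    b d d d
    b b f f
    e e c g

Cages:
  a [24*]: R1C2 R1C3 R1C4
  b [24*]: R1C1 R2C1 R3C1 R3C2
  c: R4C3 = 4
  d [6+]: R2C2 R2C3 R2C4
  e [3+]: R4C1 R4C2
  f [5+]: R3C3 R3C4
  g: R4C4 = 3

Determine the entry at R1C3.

C is a freebie, so R4C3 = 4.
Cage g is given, so R4C4 = 3.
The only place for 1 in row 1 is R1C1.
Column 1 now contains 1; hence R4C1 = 2.
Cage e needs two cells with sum 3, so R4C2 = 1.
Cage b needs product 24; hence R3C2 = 2.
Row 3 already has 2, which forces R3C4 = 4.
Cage a has product 24, leaving R1C2 = 4.
Cage a needs product 24, which forces R1C3 = 3.
4 is placed in column 4, leaving R1C4 = 2.
The 4 cells of cage b must have product 24, leaving R2C1 = 4.
2 is placed in column 2, which forces R2C2 = 3.
2 is placed in column 4, so R2C4 = 1.
4 is placed in row 3, which forces R3C1 = 3.
The two cells of cage f must have sum 5, so R3C3 = 1.
Row 2 already has 1, so R2C3 = 2.
The full grid is 1 4 3 2 / 4 3 2 1 / 3 2 1 4 / 2 1 4 3.

3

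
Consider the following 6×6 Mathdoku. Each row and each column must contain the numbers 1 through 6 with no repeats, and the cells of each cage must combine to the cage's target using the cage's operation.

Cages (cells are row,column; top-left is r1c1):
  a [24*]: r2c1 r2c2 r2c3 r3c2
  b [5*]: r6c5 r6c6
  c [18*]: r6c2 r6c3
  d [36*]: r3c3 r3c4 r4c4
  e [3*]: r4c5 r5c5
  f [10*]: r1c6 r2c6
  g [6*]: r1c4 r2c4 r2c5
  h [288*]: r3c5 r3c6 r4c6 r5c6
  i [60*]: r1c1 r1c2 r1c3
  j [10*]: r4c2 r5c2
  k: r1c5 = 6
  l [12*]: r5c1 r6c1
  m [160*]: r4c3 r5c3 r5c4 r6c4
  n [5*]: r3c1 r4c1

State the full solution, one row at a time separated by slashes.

3 4 5 1 6 2 / 4 6 1 3 2 5 / 5 1 3 2 4 6 / 1 5 2 6 3 4 / 6 2 4 5 1 3 / 2 3 6 4 5 1

K is a freebie; hence r1c5 = 6.
Column 5 now contains 6, which forces r3c5 = 4.
In row 1, 1 can only go at r1c4, so r1c4 = 1.
In row 1, 2 can only go at r1c6, so r1c6 = 2.
Column 6 already has 2, so r2c6 = 5.
Column 6 now contains 5, leaving r6c6 = 1.
1 is placed in row 6, which forces r6c5 = 5.
Row 3 needs a 5, and only r3c1 is open for it.
Column 1 now contains 5; hence r4c1 = 1.
1 is placed in row 4, leaving r4c5 = 3.
Column 5 now contains 3, so r5c5 = 1.
Cage g has product 6, leaving r2c4 = 3.
Column 5 already has 1, which forces r2c5 = 2.
The 4 cells of cage a must have product 24; hence r2c3 = 1.
Cage a needs product 24, so r3c2 = 1.
Cage d has product 36, which forces r3c3 = 3.
Row 3 now contains 3, so r3c6 = 6.
Column 6 already has 6, which forces r4c6 = 4.
Column 6 now contains 4, which forces r5c6 = 3.
Column 3 now contains 3, which forces r6c3 = 6.
Row 3 already has 6, leaving r3c4 = 2.
Cage d has product 36, so r4c4 = 6.
Cage m needs product 160, so r5c3 = 4.
Column 4 already has 2, leaving r5c4 = 5.
Row 6 already has 6, leaving r6c2 = 3.
Cage m needs product 160, leaving r6c4 = 4.
Cage i has product 60, which forces r1c1 = 3.
Cage i has product 60, which forces r1c2 = 4.
Column 3 now contains 4, so r1c3 = 5.
Column 2 already has 4, leaving r2c2 = 6.
The two cells of cage j must have product 10, so r4c2 = 5.
Cage m has product 160, leaving r4c3 = 2.
Row 5 already has 4; hence r5c1 = 6.
Row 5 already has 5, so r5c2 = 2.
Row 6 already has 3, so r6c1 = 2.
6 is placed in row 2, which forces r2c1 = 4.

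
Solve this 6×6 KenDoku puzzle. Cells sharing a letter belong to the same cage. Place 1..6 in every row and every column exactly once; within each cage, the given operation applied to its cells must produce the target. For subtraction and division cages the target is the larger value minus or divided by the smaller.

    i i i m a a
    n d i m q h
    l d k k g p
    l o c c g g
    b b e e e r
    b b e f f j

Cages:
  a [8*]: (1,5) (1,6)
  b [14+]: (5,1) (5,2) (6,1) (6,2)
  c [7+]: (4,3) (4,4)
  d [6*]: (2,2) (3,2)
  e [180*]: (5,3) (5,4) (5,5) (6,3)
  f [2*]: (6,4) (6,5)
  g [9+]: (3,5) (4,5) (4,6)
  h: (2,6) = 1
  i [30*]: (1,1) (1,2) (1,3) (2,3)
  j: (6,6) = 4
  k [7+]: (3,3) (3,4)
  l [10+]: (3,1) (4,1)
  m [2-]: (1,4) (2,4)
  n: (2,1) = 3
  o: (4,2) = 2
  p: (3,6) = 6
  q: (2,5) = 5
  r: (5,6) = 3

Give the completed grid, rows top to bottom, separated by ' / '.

Cage n is a single given cell, so (2,1) = 3.
Q is a freebie, leaving (2,5) = 5.
H is a freebie, leaving (2,6) = 1.
P is a freebie, so (3,6) = 6.
Cage o is a single given cell, leaving (4,2) = 2.
Cage r is given, which forces (5,6) = 3.
J is a freebie, so (6,6) = 4.
The two cells of cage a must have product 8; hence (1,5) = 4.
4 is placed in column 6, leaving (1,6) = 2.
Column 2 now contains 2, which forces (2,2) = 6.
Row 2 now contains 1, which forces (2,3) = 2.
Row 2 already has 2, so (2,4) = 4.
Row 3 now contains 6, which forces (3,1) = 4.
The two cells of cage d must have product 6; hence (3,2) = 1.
Row 3 already has 1, leaving (3,5) = 3.
Cage l needs two cells with sum 10, which forces (4,1) = 6.
3 is placed in column 5, leaving (4,5) = 1.
4 is placed in column 6, so (4,6) = 5.
Column 5 now contains 1, leaving (6,5) = 2.
2 is placed in row 1, leaving (1,4) = 6.
Row 3 now contains 3, which forces (3,3) = 5.
The two cells of cage k must have sum 7; hence (3,4) = 2.
The two cells of cage c must have sum 7, so (4,3) = 4.
Row 4 now contains 1, so (4,4) = 3.
Column 3 already has 5, so (5,3) = 1.
Row 5 now contains 1, so (5,4) = 5.
2 is placed in column 5, leaving (5,5) = 6.
Cage b needs sum 14; hence (6,1) = 5.
Cage b needs sum 14, leaving (6,2) = 3.
Row 6 now contains 3, leaving (6,3) = 6.
Row 6 already has 2; hence (6,4) = 1.
Column 1 now contains 5, leaving (1,1) = 1.
Column 2 already has 3, so (1,2) = 5.
1 is placed in column 3, which forces (1,3) = 3.
Row 5 now contains 1, which forces (5,1) = 2.
Row 5 now contains 5, leaving (5,2) = 4.

1 5 3 6 4 2 / 3 6 2 4 5 1 / 4 1 5 2 3 6 / 6 2 4 3 1 5 / 2 4 1 5 6 3 / 5 3 6 1 2 4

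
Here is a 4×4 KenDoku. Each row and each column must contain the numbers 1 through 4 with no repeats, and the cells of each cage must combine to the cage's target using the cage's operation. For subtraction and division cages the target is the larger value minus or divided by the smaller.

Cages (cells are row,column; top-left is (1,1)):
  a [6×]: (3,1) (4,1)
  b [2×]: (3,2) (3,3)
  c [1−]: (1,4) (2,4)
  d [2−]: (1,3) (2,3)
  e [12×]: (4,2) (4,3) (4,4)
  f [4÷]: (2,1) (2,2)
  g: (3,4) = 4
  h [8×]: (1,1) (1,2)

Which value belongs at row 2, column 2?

4

Cage g is given, which forces (3,4) = 4.
The only place for 3 in row 3 is (3,1).
Column 1 now contains 3; hence (4,1) = 2.
Column 1 already has 2, leaving (1,1) = 4.
Cage h needs two cells with product 8; hence (1,2) = 2.
4 is placed in column 1, leaving (2,1) = 1.
Row 2 already has 1; hence (2,2) = 4.
Column 2 already has 2, leaving (3,2) = 1.
1 is placed in row 3; hence (3,3) = 2.
Column 2 already has 1, so (4,2) = 3.
Row 4 now contains 3, so (4,4) = 1.
Cage d's pair has difference 2; hence (1,3) = 1.
1 is placed in column 4, which forces (1,4) = 3.
2 is placed in column 3, which forces (2,3) = 3.
The two cells of cage c must have difference 1, which forces (2,4) = 2.
1 is placed in row 4, leaving (4,3) = 4.
Filled in: 4 2 1 3 / 1 4 3 2 / 3 1 2 4 / 2 3 4 1.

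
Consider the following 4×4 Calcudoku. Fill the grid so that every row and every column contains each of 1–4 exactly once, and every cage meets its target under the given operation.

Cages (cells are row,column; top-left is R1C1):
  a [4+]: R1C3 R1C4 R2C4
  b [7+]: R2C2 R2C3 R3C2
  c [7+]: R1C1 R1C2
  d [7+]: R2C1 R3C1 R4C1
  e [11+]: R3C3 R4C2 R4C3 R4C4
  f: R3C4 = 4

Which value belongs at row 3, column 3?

Cage a needs sum 4; hence R1C3 = 1.
Cage a has sum 4, leaving R1C4 = 2.
Cage a has sum 4, which forces R2C4 = 1.
Cage f is a single given cell, so R3C4 = 4.
4 is placed in column 4, leaving R4C4 = 3.
The 4 cells of cage e must have sum 11, which forces R4C3 = 4.
Cage d has sum 7, which forces R2C1 = 4.
Row 2 now contains 4, so R2C2 = 3.
4 is placed in column 3; hence R2C3 = 2.
Column 3 already has 2, which forces R3C3 = 3.
Column 1 already has 4, which forces R1C1 = 3.
3 is placed in column 2; hence R1C2 = 4.
The 3 cells of cage b must have sum 7, leaving R3C2 = 2.
Cage e has sum 11, so R4C2 = 1.
2 is placed in row 3, so R3C1 = 1.
Row 4 now contains 1, which forces R4C1 = 2.
Filled in: 3 4 1 2 / 4 3 2 1 / 1 2 3 4 / 2 1 4 3.

3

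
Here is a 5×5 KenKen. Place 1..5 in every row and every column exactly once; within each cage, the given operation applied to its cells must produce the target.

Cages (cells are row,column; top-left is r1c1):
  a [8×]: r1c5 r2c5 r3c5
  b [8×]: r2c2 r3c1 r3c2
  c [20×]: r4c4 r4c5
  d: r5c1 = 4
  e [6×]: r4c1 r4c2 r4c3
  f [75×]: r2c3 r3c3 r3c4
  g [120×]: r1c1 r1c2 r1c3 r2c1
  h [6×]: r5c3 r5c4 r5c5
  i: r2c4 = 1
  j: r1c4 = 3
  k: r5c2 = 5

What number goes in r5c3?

Cage j is a single given cell; hence r1c4 = 3.
The 3 cells of cage f must have product 75; hence r2c3 = 5.
Cage i is a single given cell, so r2c4 = 1.
The 3 cells of cage f must have product 75, which forces r3c3 = 3.
Cage f has product 75, leaving r3c4 = 5.
Column 4 now contains 5, so r4c4 = 4.
Row 4 now contains 4, so r4c5 = 5.
Cage d is given; hence r5c1 = 4.
K is a freebie, leaving r5c2 = 5.
Column 4 now contains 1, so r5c4 = 2.
Cage g has product 120, so r1c1 = 5.
The 4 cells of cage g must have product 120, which forces r2c1 = 3.
Row 5 now contains 2, so r5c3 = 1.
Cage h needs product 6, which forces r5c5 = 3.
The 3 cells of cage e must have product 6, which forces r4c1 = 1.
Cage e has product 6, leaving r4c2 = 3.
Column 3 already has 1; hence r4c3 = 2.
Cage g needs product 120, leaving r1c2 = 2.
Column 3 already has 2, leaving r1c3 = 4.
4 is placed in row 1, so r1c5 = 1.
Cage b needs product 8, so r2c2 = 4.
4 is placed in row 2, which forces r2c5 = 2.
Column 1 already has 1, leaving r3c1 = 2.
Cage b needs product 8, leaving r3c2 = 1.
2 is placed in column 5; hence r3c5 = 4.
Filled in: 5 2 4 3 1 / 3 4 5 1 2 / 2 1 3 5 4 / 1 3 2 4 5 / 4 5 1 2 3.

1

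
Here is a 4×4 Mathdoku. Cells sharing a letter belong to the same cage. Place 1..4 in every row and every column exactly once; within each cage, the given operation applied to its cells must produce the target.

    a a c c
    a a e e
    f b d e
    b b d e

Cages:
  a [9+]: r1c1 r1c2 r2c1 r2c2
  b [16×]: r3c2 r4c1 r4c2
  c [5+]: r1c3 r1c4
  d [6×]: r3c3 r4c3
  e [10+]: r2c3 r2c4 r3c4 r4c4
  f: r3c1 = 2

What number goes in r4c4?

Cage f is given, so r3c1 = 2.
Row 3 already has 2; hence r3c2 = 4.
Row 3 already has 2; hence r3c3 = 3.
Row 3 already has 3, so r3c4 = 1.
Column 1 now contains 2, leaving r4c1 = 4.
4 is placed in column 2, so r4c2 = 1.
3 is placed in column 3, so r4c3 = 2.
Row 4 already has 2; hence r4c4 = 3.
Cage c's pair has sum 5, leaving r1c3 = 1.
Cage c's pair has sum 5, leaving r1c4 = 4.
Cage e needs sum 10; hence r2c3 = 4.
Cage e has sum 10, so r2c4 = 2.
Row 1 already has 1; hence r1c1 = 3.
Cage a needs sum 9, which forces r1c2 = 2.
Cage a has sum 9, leaving r2c1 = 1.
2 is placed in row 2, so r2c2 = 3.
Filled in: 3 2 1 4 / 1 3 4 2 / 2 4 3 1 / 4 1 2 3.

3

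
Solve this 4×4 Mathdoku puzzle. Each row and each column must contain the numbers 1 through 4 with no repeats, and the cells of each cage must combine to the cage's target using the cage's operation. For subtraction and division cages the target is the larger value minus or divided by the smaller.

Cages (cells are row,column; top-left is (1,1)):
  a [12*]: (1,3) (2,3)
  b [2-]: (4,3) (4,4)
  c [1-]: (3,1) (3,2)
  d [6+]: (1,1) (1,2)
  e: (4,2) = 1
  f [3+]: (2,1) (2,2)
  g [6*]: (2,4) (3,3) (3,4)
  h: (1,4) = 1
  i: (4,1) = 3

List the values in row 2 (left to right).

H is a freebie, so (1,4) = 1.
Cage i is a single given cell; hence (4,1) = 3.
Cage e is given, so (4,2) = 1.
Cage f needs two cells with sum 3; hence (2,1) = 1.
Column 2 already has 1, so (2,2) = 2.
Row 2 already has 2; hence (2,4) = 3.
2 is placed in column 2, so (3,2) = 3.
Cage g needs product 6, leaving (3,3) = 1.
Column 4 already has 3, so (3,4) = 2.
Column 4 already has 2, leaving (4,4) = 4.
Cage d needs two cells with sum 6; hence (1,1) = 2.
2 is placed in column 2, so (1,2) = 4.
Cage a's pair has product 12, so (1,3) = 3.
Row 2 now contains 3, which forces (2,3) = 4.
Row 3 already has 2; hence (3,1) = 4.
4 is placed in row 4, leaving (4,3) = 2.
Filled in: 2 4 3 1 / 1 2 4 3 / 4 3 1 2 / 3 1 2 4.

1 2 4 3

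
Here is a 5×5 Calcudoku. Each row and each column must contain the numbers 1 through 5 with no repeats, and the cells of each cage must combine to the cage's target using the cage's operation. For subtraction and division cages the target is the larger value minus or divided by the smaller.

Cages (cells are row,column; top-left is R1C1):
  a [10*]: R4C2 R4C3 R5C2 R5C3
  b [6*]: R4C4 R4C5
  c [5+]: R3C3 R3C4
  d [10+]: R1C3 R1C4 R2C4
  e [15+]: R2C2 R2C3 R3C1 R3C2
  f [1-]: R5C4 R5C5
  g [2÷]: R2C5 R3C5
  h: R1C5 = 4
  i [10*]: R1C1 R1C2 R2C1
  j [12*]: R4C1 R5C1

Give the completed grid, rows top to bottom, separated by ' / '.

H is a freebie, which forces R1C5 = 4.
Row 4 needs a 4, and only R4C1 is open for it.
Column 1 already has 4, so R5C1 = 3.
Row 5 needs a 4, and only R5C4 is open for it.
The two cells of cage f must have difference 1, so R5C5 = 5.
In column 4, 1 can only go at R3C4, so R3C4 = 1.
Cage g's pair has quotient 2, so R2C5 = 1.
Cage c needs two cells with sum 5, so R3C3 = 4.
Row 3 already has 1; hence R3C5 = 2.
Column 5 already has 2, leaving R4C5 = 3.
2 is placed in row 3, which forces R3C1 = 5.
The 4 cells of cage e must have sum 15, so R3C2 = 3.
Row 4 already has 3, which forces R4C4 = 2.
Cage i needs product 10, which forces R1C1 = 1.
Cage i has product 10, which forces R1C2 = 5.
Cage d needs sum 10, which forces R1C3 = 2.
Row 1 now contains 5, so R1C4 = 3.
Column 1 now contains 5, so R2C1 = 2.
Row 2 already has 2; hence R2C2 = 4.
3 is placed in column 4; hence R2C4 = 5.
5 is placed in column 2, so R4C2 = 1.
Row 4 already has 1; hence R4C3 = 5.
Column 2 now contains 1, so R5C2 = 2.
Column 3 already has 2, which forces R5C3 = 1.
Row 2 now contains 5, leaving R2C3 = 3.

1 5 2 3 4 / 2 4 3 5 1 / 5 3 4 1 2 / 4 1 5 2 3 / 3 2 1 4 5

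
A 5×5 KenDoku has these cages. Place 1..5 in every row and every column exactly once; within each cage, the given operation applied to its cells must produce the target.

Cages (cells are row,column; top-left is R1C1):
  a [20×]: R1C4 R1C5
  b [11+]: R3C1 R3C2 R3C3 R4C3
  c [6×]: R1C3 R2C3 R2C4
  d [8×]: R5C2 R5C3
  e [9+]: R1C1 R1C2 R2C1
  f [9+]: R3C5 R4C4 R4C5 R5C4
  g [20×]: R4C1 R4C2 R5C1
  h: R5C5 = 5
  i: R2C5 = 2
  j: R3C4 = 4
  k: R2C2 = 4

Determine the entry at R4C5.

Cage k is given; hence R2C2 = 4.
Cage i is given; hence R2C5 = 2.
J is a freebie, leaving R3C4 = 4.
Column 2 now contains 4, so R5C2 = 2.
Row 5 already has 2; hence R5C3 = 4.
Cage h is given, leaving R5C5 = 5.
Cage c has product 6, leaving R1C3 = 2.
Column 4 already has 4, which forces R1C4 = 5.
Column 5 now contains 5, so R1C5 = 4.
The 3 cells of cage g must have product 20, leaving R4C1 = 4.
The 3 cells of cage g must have product 20, so R4C2 = 5.
Row 5 already has 5, leaving R5C1 = 1.
1 is placed in row 5, which forces R5C4 = 3.
Column 1 now contains 1, leaving R1C1 = 3.
Cage e has sum 9, leaving R1C2 = 1.
The 3 cells of cage e must have sum 9, leaving R2C1 = 5.
Cage c needs product 6; hence R2C3 = 3.
Column 4 already has 3, which forces R2C4 = 1.
The 4 cells of cage b must have sum 11, so R3C1 = 2.
1 is placed in column 2; hence R3C2 = 3.
Cage b needs sum 11, so R3C3 = 5.
3 is placed in row 3, leaving R3C5 = 1.
Column 3 now contains 3, so R4C3 = 1.
Cage f has sum 9, leaving R4C4 = 2.
1 is placed in column 5, leaving R4C5 = 3.
The full grid is 3 1 2 5 4 / 5 4 3 1 2 / 2 3 5 4 1 / 4 5 1 2 3 / 1 2 4 3 5.

3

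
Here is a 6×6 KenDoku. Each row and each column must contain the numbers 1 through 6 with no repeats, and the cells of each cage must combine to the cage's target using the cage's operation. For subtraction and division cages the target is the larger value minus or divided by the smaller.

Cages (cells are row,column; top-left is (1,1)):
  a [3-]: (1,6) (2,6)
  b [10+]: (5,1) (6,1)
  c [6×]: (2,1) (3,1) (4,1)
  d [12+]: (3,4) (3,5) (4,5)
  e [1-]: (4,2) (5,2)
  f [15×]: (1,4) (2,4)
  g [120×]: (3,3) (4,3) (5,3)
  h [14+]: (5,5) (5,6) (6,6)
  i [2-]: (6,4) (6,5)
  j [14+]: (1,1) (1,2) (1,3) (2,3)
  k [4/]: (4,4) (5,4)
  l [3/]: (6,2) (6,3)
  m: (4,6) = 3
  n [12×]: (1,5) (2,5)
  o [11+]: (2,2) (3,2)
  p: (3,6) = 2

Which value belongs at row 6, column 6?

5

Cage p is a single given cell, which forces (3,6) = 2.
M is a freebie, so (4,6) = 3.
The only place for 2 in row 5 is (5,2).
The two cells of cage e must have difference 1, leaving (4,2) = 1.
Row 4 already has 1, so (4,4) = 4.
Column 4 already has 4, so (5,4) = 1.
Row 4 already has 1, leaving (4,1) = 2.
Row 5 needs a 3, and only (5,5) is open for it.
In column 1, 5 can only go at (1,1), so (1,1) = 5.
Row 1 now contains 5, which forces (1,4) = 3.
The two cells of cage f must have product 15, leaving (2,4) = 5.
Column 4 already has 5, leaving (3,4) = 6.
Column 4 already has 6, which forces (6,4) = 2.
5 is placed in row 2, so (2,2) = 6.
Row 2 now contains 6, which forces (2,5) = 2.
Row 3 now contains 6, which forces (3,2) = 5.
Row 3 already has 5, so (3,3) = 4.
Cage d needs sum 12; hence (3,5) = 1.
The 3 cells of cage d must have sum 12; hence (4,5) = 5.
Cage l's pair has quotient 3, which forces (6,2) = 3.
2 is placed in row 6, which forces (6,3) = 1.
Cage i's pair has difference 2, which forces (6,5) = 4.
Column 2 now contains 6; hence (1,2) = 4.
Column 3 now contains 1, so (1,3) = 2.
2 is placed in column 5; hence (1,5) = 6.
Row 1 already has 4, so (1,6) = 1.
Cage c has product 6, leaving (2,1) = 1.
Column 3 now contains 1, leaving (2,3) = 3.
1 is placed in column 6, so (2,6) = 4.
1 is placed in row 3, leaving (3,1) = 3.
Row 4 already has 5, which forces (4,3) = 6.
The two cells of cage b must have sum 10, leaving (5,1) = 4.
Cage g has product 120; hence (5,3) = 5.
Row 5 already has 5, leaving (5,6) = 6.
4 is placed in row 6, leaving (6,1) = 6.
Column 6 already has 6, which forces (6,6) = 5.
Completed grid: 5 4 2 3 6 1 / 1 6 3 5 2 4 / 3 5 4 6 1 2 / 2 1 6 4 5 3 / 4 2 5 1 3 6 / 6 3 1 2 4 5.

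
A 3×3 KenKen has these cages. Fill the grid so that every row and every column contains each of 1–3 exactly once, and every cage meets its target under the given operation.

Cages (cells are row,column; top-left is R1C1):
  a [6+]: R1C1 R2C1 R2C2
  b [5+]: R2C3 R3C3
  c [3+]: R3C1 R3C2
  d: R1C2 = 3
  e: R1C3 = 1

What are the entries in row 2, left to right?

Cage d is a single given cell, which forces R1C2 = 3.
Cage e is given; hence R1C3 = 1.
1 is placed in row 1, which forces R1C1 = 2.
Cage a has sum 6; hence R2C1 = 3.
Cage a needs sum 6; hence R2C2 = 1.
Row 2 now contains 3, which forces R2C3 = 2.
Column 1 now contains 2, which forces R3C1 = 1.
1 is placed in column 2, which forces R3C2 = 2.
2 is placed in column 3; hence R3C3 = 3.
Completed grid: 2 3 1 / 3 1 2 / 1 2 3.

3 1 2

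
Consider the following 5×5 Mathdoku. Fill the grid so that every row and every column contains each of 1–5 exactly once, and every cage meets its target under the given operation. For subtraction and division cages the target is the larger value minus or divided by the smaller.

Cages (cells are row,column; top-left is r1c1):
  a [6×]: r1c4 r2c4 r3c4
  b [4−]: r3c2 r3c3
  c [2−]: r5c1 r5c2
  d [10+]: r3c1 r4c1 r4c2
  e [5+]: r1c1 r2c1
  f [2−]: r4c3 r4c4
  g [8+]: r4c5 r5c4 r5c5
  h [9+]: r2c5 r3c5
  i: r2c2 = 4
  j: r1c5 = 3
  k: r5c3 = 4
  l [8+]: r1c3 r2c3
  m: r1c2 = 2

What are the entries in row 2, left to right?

Cage m is a single given cell, so r1c2 = 2.
J is a freebie; hence r1c5 = 3.
Cage i is given; hence r2c2 = 4.
Row 2 now contains 4, leaving r2c5 = 5.
5 is placed in column 5, so r3c5 = 4.
K is a freebie, which forces r5c3 = 4.
Cage e needs two cells with sum 5; hence r1c1 = 4.
3 is placed in row 1, which forces r1c3 = 5.
3 is placed in row 1, so r1c4 = 1.
Cage e needs two cells with sum 5; hence r2c1 = 1.
Row 2 already has 5; hence r2c3 = 3.
3 is placed in row 2; hence r2c4 = 2.
Column 3 now contains 5, which forces r3c3 = 1.
2 is placed in column 4, leaving r3c4 = 3.
1 is placed in column 3; hence r4c3 = 2.
Row 4 now contains 2; hence r4c5 = 1.
The 3 cells of cage g must have sum 8, which forces r5c4 = 5.
1 is placed in column 5, which forces r5c5 = 2.
The 3 cells of cage d must have sum 10; hence r3c1 = 2.
1 is placed in row 3, leaving r3c2 = 5.
Column 2 now contains 5, which forces r4c2 = 3.
Column 4 now contains 5; hence r4c4 = 4.
5 is placed in row 5; hence r5c1 = 3.
Cage c needs two cells with difference 2, which forces r5c2 = 1.
Row 4 now contains 3, which forces r4c1 = 5.
Completed grid: 4 2 5 1 3 / 1 4 3 2 5 / 2 5 1 3 4 / 5 3 2 4 1 / 3 1 4 5 2.

1 4 3 2 5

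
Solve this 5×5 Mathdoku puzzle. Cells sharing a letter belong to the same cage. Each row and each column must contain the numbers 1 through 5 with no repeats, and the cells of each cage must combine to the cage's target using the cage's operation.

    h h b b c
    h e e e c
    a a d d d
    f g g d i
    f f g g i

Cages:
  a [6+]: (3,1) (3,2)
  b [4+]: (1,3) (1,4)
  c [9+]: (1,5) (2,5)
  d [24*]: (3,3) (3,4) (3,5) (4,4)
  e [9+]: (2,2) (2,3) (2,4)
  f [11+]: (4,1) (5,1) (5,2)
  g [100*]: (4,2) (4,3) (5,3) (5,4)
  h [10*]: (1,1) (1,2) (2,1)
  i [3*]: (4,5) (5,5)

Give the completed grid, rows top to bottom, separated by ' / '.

In row 1, 4 can only go at (1,5), so (1,5) = 4.
4 is placed in column 5, so (2,5) = 5.
The only place for 1 in row 2 is (2,1).
The only place for 5 in row 3 is (3,1).
Column 1 now contains 5, which forces (1,1) = 2.
Cage h needs product 10, so (1,2) = 5.
Cage a's pair has sum 6, which forces (3,2) = 1.
Column 1 now contains 2, which forces (4,1) = 4.
4 is placed in row 4; hence (4,2) = 2.
4 is placed in column 1; hence (5,1) = 3.
Column 2 now contains 5, leaving (5,2) = 4.
Row 5 now contains 3, which forces (5,5) = 1.
Column 2 now contains 4, so (2,2) = 3.
Cage g needs product 100, so (4,3) = 5.
Cage d needs product 24, which forces (4,4) = 1.
1 is placed in column 5, so (4,5) = 3.
Cage g has product 100; hence (5,3) = 2.
Cage g needs product 100, so (5,4) = 5.
Cage b needs two cells with sum 4; hence (1,3) = 1.
Column 4 already has 1, so (1,4) = 3.
Column 3 already has 2, leaving (2,3) = 4.
Cage e needs sum 9; hence (2,4) = 2.
Column 3 already has 4; hence (3,3) = 3.
3 is placed in column 4; hence (3,4) = 4.
Column 5 already has 3, leaving (3,5) = 2.

2 5 1 3 4 / 1 3 4 2 5 / 5 1 3 4 2 / 4 2 5 1 3 / 3 4 2 5 1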